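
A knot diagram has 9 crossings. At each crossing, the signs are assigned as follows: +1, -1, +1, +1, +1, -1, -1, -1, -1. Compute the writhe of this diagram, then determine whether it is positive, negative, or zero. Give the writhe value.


Step 1: Count positive crossings (+1).
Positive crossings: 4
Step 2: Count negative crossings (-1).
Negative crossings: 5
Step 3: Writhe = (positive) - (negative)
w = 4 - 5 = -1
Step 4: |w| = 1, and w is negative

-1


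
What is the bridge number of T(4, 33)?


The bridge number of T(p,q) is min(p,q).
min(4, 33) = 4

4


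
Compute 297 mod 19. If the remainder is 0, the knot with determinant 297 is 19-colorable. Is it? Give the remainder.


Step 1: A knot is p-colorable if and only if p divides its determinant.
Step 2: Compute 297 mod 19.
297 = 15 * 19 + 12
Step 3: 297 mod 19 = 12
Step 4: The knot is 19-colorable: no

12


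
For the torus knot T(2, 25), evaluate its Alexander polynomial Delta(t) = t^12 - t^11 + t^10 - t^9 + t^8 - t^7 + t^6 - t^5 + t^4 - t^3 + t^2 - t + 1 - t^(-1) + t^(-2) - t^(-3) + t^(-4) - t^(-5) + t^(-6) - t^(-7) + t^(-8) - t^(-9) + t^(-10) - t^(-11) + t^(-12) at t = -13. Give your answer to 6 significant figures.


Substituting t = -13 into Delta(t) = t^12 - t^11 + t^10 - t^9 + t^8 - t^7 + t^6 - t^5 + t^4 - t^3 + t^2 - t + 1 - t^(-1) + t^(-2) - t^(-3) + t^(-4) - t^(-5) + t^(-6) - t^(-7) + t^(-8) - t^(-9) + t^(-10) - t^(-11) + t^(-12):
Term values: (23298085122481) + (1792160394037) + (137858491849) + (10604499373) + (815730721) + (62748517) + (4826809) + (371293) + (28561) + (2197) + (169) + (13) + (1) + (0.0769231) + (0.00591716) + (0.000455166) + (3.50128e-05) + (2.69329e-06) + (2.07176e-07) + (1.59366e-08) + (1.22589e-09) + (9.42996e-11) + (7.25382e-12) + (5.57986e-13) + (4.2922e-14)
Sum = 2.523959222e+13
Rounded to 6 significant figures: 2.52396e+13

2.52396e+13


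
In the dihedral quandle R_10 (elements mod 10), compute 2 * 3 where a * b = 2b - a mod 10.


2 * 3 = 2*3 - 2 mod 10
= 6 - 2 mod 10
= 4 mod 10 = 4

4


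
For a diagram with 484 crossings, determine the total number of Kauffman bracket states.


Each crossing contributes 2 choices (A-smoothing or B-smoothing).
Total states = 2^484 = 49947976805055875702105555676690660891977570282639538413746511354005947821116249921924897649015871538557230897942505966327167610868612564900642816

49947976805055875702105555676690660891977570282639538413746511354005947821116249921924897649015871538557230897942505966327167610868612564900642816


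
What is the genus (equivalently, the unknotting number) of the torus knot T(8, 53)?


For a torus knot T(p,q), both the unknotting number and genus equal (p-1)(q-1)/2.
= (8-1)(53-1)/2
= 7*52/2
= 364/2 = 182

182


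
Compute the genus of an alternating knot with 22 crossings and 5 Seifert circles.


For alternating knots, g = (c - s + 1)/2.
= (22 - 5 + 1)/2
= 18/2 = 9

9


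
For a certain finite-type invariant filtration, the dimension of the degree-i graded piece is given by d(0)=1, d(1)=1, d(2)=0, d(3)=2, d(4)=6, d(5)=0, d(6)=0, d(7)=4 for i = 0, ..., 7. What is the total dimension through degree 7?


Total dimension = d(0) + d(1) + ... + d(7)
= 1 + 1 + 0 + 2 + 6 + 0 + 0 + 4
= 14

14


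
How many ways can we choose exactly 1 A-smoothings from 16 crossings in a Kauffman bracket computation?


We choose which 1 of 16 crossings get A-smoothings.
C(16, 1) = 16! / (1! * 15!)
= 16

16


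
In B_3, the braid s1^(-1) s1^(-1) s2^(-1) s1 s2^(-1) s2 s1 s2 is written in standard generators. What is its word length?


The word length counts the number of generators (including inverses).
Listing each generator: s1^(-1), s1^(-1), s2^(-1), s1, s2^(-1), s2, s1, s2
There are 8 generators in this braid word.

8


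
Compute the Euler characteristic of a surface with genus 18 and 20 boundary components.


chi = 2 - 2g - b
= 2 - 2*18 - 20
= 2 - 36 - 20 = -54

-54


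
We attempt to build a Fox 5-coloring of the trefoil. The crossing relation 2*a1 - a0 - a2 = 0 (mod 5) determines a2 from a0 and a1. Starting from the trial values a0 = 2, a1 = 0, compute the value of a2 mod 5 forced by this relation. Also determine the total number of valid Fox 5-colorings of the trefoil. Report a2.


Step 1: Apply the given crossing relation 2*a1 - a0 - a2 = 0 (mod 5).
  a2 = 2*a1 - a0 mod 5
  a2 = 2*0 - 2 mod 5
  a2 = 0 - 2 mod 5
  a2 = -2 mod 5 = 3
Step 2: The trefoil has determinant 3.
  Number of Fox p-colorings (p prime) is p^2 if p = 3, else p.
  Since 5 does not divide 3, only trivial (constant) colorings exist.
  (So the trial a0 = 2, a1 = 0 with a0 != a1 does NOT extend to a valid coloring of the whole trefoil: the other two crossing relations require 3*(a1 - a0) = 0 (mod 5), which fails.)
  Total colorings = 5
Step 3: a2 = 3, total Fox 5-colorings = 5

3


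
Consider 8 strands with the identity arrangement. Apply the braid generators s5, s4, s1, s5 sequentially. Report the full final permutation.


Starting with identity [1, 2, 3, 4, 5, 6, 7, 8].
Apply generators in sequence:
  After s5: [1, 2, 3, 4, 6, 5, 7, 8]
  After s4: [1, 2, 3, 6, 4, 5, 7, 8]
  After s1: [2, 1, 3, 6, 4, 5, 7, 8]
  After s5: [2, 1, 3, 6, 5, 4, 7, 8]
Final permutation: [2, 1, 3, 6, 5, 4, 7, 8]

[2, 1, 3, 6, 5, 4, 7, 8]


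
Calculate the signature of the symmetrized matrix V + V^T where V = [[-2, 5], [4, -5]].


Step 1: V + V^T = [[-4, 9], [9, -10]]
Step 2: trace = -14, det = -41
Step 3: Discriminant = (-14)^2 - 4*(-41) = 360
Step 4: Eigenvalues: 2.48683, -16.4868
Step 5: Signature = (# positive eigenvalues) - (# negative eigenvalues) = 0

0


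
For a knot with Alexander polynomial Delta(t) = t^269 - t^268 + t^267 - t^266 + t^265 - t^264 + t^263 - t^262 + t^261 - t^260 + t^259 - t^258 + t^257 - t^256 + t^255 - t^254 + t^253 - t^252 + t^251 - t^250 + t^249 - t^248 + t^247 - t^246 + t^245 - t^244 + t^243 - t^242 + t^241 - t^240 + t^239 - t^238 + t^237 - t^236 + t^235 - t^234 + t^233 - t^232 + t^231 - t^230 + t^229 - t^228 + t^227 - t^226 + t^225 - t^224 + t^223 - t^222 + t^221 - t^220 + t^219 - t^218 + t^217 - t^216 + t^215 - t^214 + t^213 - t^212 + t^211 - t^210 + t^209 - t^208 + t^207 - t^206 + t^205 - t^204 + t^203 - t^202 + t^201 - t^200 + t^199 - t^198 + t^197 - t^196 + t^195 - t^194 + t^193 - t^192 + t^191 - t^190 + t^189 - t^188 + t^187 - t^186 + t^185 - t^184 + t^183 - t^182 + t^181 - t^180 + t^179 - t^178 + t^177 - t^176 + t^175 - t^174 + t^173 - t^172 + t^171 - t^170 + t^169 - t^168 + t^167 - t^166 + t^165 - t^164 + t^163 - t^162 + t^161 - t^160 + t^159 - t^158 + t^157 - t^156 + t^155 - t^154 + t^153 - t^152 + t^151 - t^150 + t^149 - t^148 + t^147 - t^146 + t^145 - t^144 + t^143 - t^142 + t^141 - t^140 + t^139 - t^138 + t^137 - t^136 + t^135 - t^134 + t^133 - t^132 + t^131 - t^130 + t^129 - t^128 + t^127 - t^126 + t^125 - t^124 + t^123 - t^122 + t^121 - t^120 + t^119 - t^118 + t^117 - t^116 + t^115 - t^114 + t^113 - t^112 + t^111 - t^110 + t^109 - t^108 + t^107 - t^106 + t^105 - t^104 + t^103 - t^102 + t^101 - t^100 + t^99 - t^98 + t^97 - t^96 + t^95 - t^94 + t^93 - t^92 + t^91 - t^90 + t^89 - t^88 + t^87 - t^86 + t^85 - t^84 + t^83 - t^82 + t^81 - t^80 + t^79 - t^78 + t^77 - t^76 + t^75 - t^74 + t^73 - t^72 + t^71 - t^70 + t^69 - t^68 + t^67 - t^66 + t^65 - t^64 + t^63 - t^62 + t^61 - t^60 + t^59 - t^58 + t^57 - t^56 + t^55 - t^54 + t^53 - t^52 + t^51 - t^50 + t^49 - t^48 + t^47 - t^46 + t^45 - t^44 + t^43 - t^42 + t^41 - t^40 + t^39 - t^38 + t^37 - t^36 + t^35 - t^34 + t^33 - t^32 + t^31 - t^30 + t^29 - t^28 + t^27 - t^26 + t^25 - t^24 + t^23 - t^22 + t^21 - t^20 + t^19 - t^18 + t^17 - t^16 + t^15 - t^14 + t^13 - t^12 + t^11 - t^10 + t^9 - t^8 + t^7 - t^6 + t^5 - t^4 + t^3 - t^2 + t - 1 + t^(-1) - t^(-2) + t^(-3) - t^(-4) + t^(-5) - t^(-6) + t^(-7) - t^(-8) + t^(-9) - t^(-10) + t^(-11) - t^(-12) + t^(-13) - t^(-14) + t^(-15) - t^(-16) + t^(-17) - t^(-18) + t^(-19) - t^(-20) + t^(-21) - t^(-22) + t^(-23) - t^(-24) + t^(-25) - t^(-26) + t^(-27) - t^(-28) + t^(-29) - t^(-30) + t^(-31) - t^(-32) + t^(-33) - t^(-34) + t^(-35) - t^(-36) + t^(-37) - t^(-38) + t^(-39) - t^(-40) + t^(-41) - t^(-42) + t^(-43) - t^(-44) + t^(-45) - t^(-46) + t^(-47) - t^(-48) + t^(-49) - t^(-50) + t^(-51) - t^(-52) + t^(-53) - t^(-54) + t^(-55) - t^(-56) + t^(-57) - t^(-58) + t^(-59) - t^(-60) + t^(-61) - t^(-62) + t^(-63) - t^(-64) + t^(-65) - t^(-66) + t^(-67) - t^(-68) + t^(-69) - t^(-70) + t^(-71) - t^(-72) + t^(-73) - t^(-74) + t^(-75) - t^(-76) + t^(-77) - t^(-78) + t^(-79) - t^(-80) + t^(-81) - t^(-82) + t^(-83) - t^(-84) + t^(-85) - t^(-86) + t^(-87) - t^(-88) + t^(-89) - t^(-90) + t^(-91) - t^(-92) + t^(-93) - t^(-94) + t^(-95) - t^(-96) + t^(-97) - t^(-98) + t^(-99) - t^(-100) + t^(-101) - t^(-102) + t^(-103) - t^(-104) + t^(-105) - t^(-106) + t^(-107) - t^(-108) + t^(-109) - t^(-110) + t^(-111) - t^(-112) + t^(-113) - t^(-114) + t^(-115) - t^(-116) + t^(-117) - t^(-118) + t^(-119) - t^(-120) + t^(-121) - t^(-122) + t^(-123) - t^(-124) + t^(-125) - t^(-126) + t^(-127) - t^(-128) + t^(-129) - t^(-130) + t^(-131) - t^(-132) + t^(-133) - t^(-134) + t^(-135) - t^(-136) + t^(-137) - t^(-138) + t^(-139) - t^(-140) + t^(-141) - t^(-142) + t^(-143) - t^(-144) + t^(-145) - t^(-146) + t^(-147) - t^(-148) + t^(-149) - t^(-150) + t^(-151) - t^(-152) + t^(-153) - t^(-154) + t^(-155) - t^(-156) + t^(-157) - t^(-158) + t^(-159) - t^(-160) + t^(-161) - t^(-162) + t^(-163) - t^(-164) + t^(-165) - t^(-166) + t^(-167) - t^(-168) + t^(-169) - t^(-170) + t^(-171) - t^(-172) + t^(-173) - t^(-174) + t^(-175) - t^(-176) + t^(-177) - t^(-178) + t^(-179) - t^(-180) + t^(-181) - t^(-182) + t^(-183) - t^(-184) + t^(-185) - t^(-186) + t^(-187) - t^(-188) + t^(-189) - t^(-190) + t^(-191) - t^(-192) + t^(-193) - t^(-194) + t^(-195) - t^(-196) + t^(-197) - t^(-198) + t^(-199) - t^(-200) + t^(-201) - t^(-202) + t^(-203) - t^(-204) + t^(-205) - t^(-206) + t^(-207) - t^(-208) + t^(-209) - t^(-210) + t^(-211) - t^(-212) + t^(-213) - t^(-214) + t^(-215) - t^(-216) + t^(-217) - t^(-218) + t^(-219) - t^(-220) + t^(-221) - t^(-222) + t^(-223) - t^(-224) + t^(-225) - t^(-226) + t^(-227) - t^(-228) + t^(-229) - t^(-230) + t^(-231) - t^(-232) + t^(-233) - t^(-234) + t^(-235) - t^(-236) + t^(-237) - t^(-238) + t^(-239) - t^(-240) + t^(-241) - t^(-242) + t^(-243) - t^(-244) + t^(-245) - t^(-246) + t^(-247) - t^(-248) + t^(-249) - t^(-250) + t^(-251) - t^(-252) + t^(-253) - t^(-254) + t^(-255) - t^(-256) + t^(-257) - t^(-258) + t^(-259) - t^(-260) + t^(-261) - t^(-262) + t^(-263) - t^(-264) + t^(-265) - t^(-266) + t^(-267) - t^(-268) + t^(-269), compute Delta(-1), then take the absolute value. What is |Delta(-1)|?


Step 1: The polynomial has 539 terms with alternating signs, exponents from 269 down to -269.
Step 2: Substitute t = -1. The i-th term has coefficient (-1)^i and exponent (m-i),
  so its value is (-1)^i * (-1)^(m-i) = (-1)^m = -1 for every i.
Step 3: All 539 terms equal -1, so Delta(-1) = 539 * (-1) = -539
Step 4: |Delta(-1)| = 539

539


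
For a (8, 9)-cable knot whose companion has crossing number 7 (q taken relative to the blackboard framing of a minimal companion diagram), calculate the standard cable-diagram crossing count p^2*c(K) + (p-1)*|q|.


Step 1: Each of the c(K) crossings of the companion diagram becomes p*p = p^2 crossings among the p parallel strands, and each of the |q| twists s_1 s_2 ... s_(p-1) adds (p-1) crossings.
  Crossings = p^2 * c(K) + (p-1)*|q|
Step 2: = 8^2 * 7 + (8-1)*9
Step 3: = 64*7 + 7*9
Step 4: = 448 + 63 = 511

511


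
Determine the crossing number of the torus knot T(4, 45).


For a torus knot T(p, q) with gcd(p,q)=1,
the crossing number is min(p*(q-1), q*(p-1)).
p*(q-1) = 4*44 = 176
q*(p-1) = 45*3 = 135
min(176, 135) = 135

135


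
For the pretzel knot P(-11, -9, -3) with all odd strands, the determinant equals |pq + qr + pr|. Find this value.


Step 1: Compute pq + qr + pr.
pq = (-11)*(-9) = 99
qr = (-9)*(-3) = 27
pr = (-11)*(-3) = 33
pq + qr + pr = 99 + 27 + 33 = 159
Step 2: Take absolute value.
det(P(-11,-9,-3)) = |159| = 159

159


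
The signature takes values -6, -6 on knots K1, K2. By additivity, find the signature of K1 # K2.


The signature is additive under connected sum.
signature(K1 # K2) = (-6) + (-6)
= -12

-12


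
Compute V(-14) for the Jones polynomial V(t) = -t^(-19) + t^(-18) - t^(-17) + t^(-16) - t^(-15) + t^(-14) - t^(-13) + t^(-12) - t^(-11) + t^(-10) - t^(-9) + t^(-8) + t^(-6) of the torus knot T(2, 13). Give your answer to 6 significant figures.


Substituting t = -14 into V(t) = -t^(-19) + t^(-18) - t^(-17) + t^(-16) - t^(-15) + t^(-14) - t^(-13) + t^(-12) - t^(-11) + t^(-10) - t^(-9) + t^(-8) + t^(-6):
  (-)t^(-19) = 1.67327e-22
  (+)t^(-18) = 2.34258e-21
  (-)t^(-17) = 3.27962e-20
  (+)t^(-16) = 4.59147e-19
  (-)t^(-15) = 6.42805e-18
  (+)t^(-14) = 8.99927e-17
  (-)t^(-13) = 1.2599e-15
  (+)t^(-12) = 1.76386e-14
  (-)t^(-11) = 2.4694e-13
  (+)t^(-10) = 3.45716e-12
  (-)t^(-9) = 4.84003e-11
  (+)t^(-8) = 6.77604e-10
  (+)t^(-6) = 1.3281e-07
Sum = (1.67327e-22) + (2.34258e-21) + (3.27962e-20) + (4.59147e-19) + (6.42805e-18) + (8.99927e-17) + (1.2599e-15) + (1.76386e-14) + (2.4694e-13) + (3.45716e-12) + (4.84003e-11) + (6.77604e-10) + (1.3281e-07)
= 1.335400356e-07
Rounded to 6 significant figures: 1.3354e-07

1.3354e-07


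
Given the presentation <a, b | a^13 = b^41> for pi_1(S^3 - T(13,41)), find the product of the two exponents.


The relation is a^13 = b^41.
Product of exponents = 13 * 41
= 533

533


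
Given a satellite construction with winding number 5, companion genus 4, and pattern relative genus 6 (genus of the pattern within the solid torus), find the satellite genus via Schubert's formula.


Schubert: g(satellite) = g_rel(pattern) + |winding| * g(companion),
where g_rel(pattern) is the genus of the pattern relative to the solid torus.
= 6 + 5 * 4
= 6 + 20 = 26

26


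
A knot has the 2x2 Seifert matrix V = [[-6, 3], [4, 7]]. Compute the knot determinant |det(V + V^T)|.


Step 1: Form V + V^T where V = [[-6, 3], [4, 7]]
  V^T = [[-6, 4], [3, 7]]
  V + V^T = [[-12, 7], [7, 14]]
Step 2: det(V + V^T) = (-12)*14 - 7*7
  = -168 - 49 = -217
Step 3: Knot determinant = |det(V + V^T)| = |-217| = 217

217


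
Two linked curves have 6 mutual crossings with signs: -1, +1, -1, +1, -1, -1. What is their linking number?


Step 1: Count positive crossings: 2
Step 2: Count negative crossings: 4
Step 3: Sum of signs = 2 - 4 = -2
Step 4: Linking number = sum/2 = -2/2 = -1

-1


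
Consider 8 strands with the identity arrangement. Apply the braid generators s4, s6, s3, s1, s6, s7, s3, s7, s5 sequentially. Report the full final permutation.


Starting with identity [1, 2, 3, 4, 5, 6, 7, 8].
Apply generators in sequence:
  After s4: [1, 2, 3, 5, 4, 6, 7, 8]
  After s6: [1, 2, 3, 5, 4, 7, 6, 8]
  After s3: [1, 2, 5, 3, 4, 7, 6, 8]
  After s1: [2, 1, 5, 3, 4, 7, 6, 8]
  After s6: [2, 1, 5, 3, 4, 6, 7, 8]
  After s7: [2, 1, 5, 3, 4, 6, 8, 7]
  After s3: [2, 1, 3, 5, 4, 6, 8, 7]
  After s7: [2, 1, 3, 5, 4, 6, 7, 8]
  After s5: [2, 1, 3, 5, 6, 4, 7, 8]
Final permutation: [2, 1, 3, 5, 6, 4, 7, 8]

[2, 1, 3, 5, 6, 4, 7, 8]


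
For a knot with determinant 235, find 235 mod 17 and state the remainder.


Step 1: A knot is p-colorable if and only if p divides its determinant.
Step 2: Compute 235 mod 17.
235 = 13 * 17 + 14
Step 3: 235 mod 17 = 14
Step 4: The knot is 17-colorable: no

14


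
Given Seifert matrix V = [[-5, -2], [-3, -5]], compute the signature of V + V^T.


Step 1: V + V^T = [[-10, -5], [-5, -10]]
Step 2: trace = -20, det = 75
Step 3: Discriminant = (-20)^2 - 4*75 = 100
Step 4: Eigenvalues: -5, -15
Step 5: Signature = (# positive eigenvalues) - (# negative eigenvalues) = -2

-2


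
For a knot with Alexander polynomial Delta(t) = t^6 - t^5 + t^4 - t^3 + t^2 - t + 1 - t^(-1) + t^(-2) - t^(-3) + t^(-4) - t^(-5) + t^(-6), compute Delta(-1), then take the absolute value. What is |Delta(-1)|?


Step 1: The polynomial has 13 terms with alternating signs, exponents from 6 down to -6.
Step 2: Substitute t = -1. The i-th term has coefficient (-1)^i and exponent (m-i),
  so its value is (-1)^i * (-1)^(m-i) = (-1)^m = 1 for every i.
Step 3: All 13 terms equal 1, so Delta(-1) = 13 * (1) = 13
Step 4: |Delta(-1)| = 13

13


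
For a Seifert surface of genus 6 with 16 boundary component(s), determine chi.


chi = 2 - 2g - b
= 2 - 2*6 - 16
= 2 - 12 - 16 = -26

-26


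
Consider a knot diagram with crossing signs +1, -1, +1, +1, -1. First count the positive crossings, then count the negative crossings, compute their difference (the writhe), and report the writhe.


Step 1: Count positive crossings (+1).
Positive crossings: 3
Step 2: Count negative crossings (-1).
Negative crossings: 2
Step 3: Writhe = (positive) - (negative)
w = 3 - 2 = 1
Step 4: |w| = 1, and w is positive

1


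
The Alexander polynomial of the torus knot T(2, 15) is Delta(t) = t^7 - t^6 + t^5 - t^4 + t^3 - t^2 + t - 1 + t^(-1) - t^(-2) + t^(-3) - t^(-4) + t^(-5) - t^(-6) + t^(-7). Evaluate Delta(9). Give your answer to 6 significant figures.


Substituting t = 9 into Delta(t) = t^7 - t^6 + t^5 - t^4 + t^3 - t^2 + t - 1 + t^(-1) - t^(-2) + t^(-3) - t^(-4) + t^(-5) - t^(-6) + t^(-7):
Term values: (4782969) + (-531441) + (59049) + (-6561) + (729) + (-81) + (9) + (-1) + (0.111111) + (-0.0123457) + (0.00137174) + (-0.000152416) + (1.69351e-05) + (-1.88168e-06) + (2.09075e-07)
Sum = 4304672.1
Rounded to 6 significant figures: 4.30467e+06

4.30467e+06


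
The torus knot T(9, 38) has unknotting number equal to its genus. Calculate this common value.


For a torus knot T(p,q), both the unknotting number and genus equal (p-1)(q-1)/2.
= (9-1)(38-1)/2
= 8*37/2
= 296/2 = 148

148


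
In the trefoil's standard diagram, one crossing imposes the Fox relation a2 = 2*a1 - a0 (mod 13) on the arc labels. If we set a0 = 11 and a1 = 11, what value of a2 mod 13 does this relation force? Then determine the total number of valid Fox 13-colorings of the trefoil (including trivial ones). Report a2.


Step 1: Apply the given crossing relation 2*a1 - a0 - a2 = 0 (mod 13).
  a2 = 2*a1 - a0 mod 13
  a2 = 2*11 - 11 mod 13
  a2 = 22 - 11 mod 13
  a2 = 11 mod 13 = 11
Step 2: The trefoil has determinant 3.
  Number of Fox p-colorings (p prime) is p^2 if p = 3, else p.
  Since 13 does not divide 3, only trivial (constant) colorings exist.
  (Here a0 = a1 = a2 = 11, the constant coloring, which is valid.)
  Total colorings = 13
Step 3: a2 = 11, total Fox 13-colorings = 13

11


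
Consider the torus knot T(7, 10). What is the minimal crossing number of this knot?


For a torus knot T(p, q) with gcd(p,q)=1,
the crossing number is min(p*(q-1), q*(p-1)).
p*(q-1) = 7*9 = 63
q*(p-1) = 10*6 = 60
min(63, 60) = 60

60


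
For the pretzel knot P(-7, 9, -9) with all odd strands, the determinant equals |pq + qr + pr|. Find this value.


Step 1: Compute pq + qr + pr.
pq = (-7)*9 = -63
qr = 9*(-9) = -81
pr = (-7)*(-9) = 63
pq + qr + pr = -63 + (-81) + 63 = -81
Step 2: Take absolute value.
det(P(-7,9,-9)) = |-81| = 81

81


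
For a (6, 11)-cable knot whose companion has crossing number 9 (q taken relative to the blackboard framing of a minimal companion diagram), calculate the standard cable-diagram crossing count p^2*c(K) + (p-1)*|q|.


Step 1: Each of the c(K) crossings of the companion diagram becomes p*p = p^2 crossings among the p parallel strands, and each of the |q| twists s_1 s_2 ... s_(p-1) adds (p-1) crossings.
  Crossings = p^2 * c(K) + (p-1)*|q|
Step 2: = 6^2 * 9 + (6-1)*11
Step 3: = 36*9 + 5*11
Step 4: = 324 + 55 = 379

379


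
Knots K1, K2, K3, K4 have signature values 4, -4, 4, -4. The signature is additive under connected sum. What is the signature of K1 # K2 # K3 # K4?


The signature is additive under connected sum.
signature(K1 # K2 # K3 # K4) = (4) + (-4) + (4) + (-4)
= 0

0


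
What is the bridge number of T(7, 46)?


The bridge number of T(p,q) is min(p,q).
min(7, 46) = 7

7


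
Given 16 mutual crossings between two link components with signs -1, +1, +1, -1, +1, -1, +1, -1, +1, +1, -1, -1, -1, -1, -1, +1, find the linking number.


Step 1: Count positive crossings: 7
Step 2: Count negative crossings: 9
Step 3: Sum of signs = 7 - 9 = -2
Step 4: Linking number = sum/2 = -2/2 = -1

-1


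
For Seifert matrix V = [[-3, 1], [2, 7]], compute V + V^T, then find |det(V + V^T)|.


Step 1: Form V + V^T where V = [[-3, 1], [2, 7]]
  V^T = [[-3, 2], [1, 7]]
  V + V^T = [[-6, 3], [3, 14]]
Step 2: det(V + V^T) = (-6)*14 - 3*3
  = -84 - 9 = -93
Step 3: Knot determinant = |det(V + V^T)| = |-93| = 93

93


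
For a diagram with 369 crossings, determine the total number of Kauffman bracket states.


Each crossing contributes 2 choices (A-smoothing or B-smoothing).
Total states = 2^369 = 1202453802380202612679414065556140558016349465041059773802132977424491020858679523053413887173001575952350707712

1202453802380202612679414065556140558016349465041059773802132977424491020858679523053413887173001575952350707712


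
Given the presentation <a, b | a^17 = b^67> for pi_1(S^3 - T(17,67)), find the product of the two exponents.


The relation is a^17 = b^67.
Product of exponents = 17 * 67
= 1139

1139


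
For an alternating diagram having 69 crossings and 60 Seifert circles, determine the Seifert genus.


For alternating knots, g = (c - s + 1)/2.
= (69 - 60 + 1)/2
= 10/2 = 5

5


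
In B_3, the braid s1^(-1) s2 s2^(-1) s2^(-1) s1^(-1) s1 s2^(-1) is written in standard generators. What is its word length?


The word length counts the number of generators (including inverses).
Listing each generator: s1^(-1), s2, s2^(-1), s2^(-1), s1^(-1), s1, s2^(-1)
There are 7 generators in this braid word.

7


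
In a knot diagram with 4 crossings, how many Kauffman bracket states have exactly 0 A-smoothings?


We choose which 0 of 4 crossings get A-smoothings.
C(4, 0) = 4! / (0! * 4!)
= 1

1


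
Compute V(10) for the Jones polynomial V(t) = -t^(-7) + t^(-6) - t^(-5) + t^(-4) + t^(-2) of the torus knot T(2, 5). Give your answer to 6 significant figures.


Substituting t = 10 into V(t) = -t^(-7) + t^(-6) - t^(-5) + t^(-4) + t^(-2):
  (-)t^(-7) = -1e-07
  (+)t^(-6) = 1e-06
  (-)t^(-5) = -1e-05
  (+)t^(-4) = 0.0001
  (+)t^(-2) = 0.01
Sum = (-1e-07) + (1e-06) + (-1e-05) + (0.0001) + (0.01)
= 0.0100909
Rounded to 6 significant figures: 0.0100909

0.0100909


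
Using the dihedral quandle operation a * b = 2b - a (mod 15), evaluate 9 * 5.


9 * 5 = 2*5 - 9 mod 15
= 10 - 9 mod 15
= 1 mod 15 = 1

1


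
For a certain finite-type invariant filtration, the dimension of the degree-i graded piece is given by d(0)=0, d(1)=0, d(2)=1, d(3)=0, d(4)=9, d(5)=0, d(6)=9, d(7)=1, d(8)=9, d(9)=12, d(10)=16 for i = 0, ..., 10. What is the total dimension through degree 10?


Total dimension = d(0) + d(1) + ... + d(10)
= 0 + 0 + 1 + 0 + 9 + 0 + 9 + 1 + 9 + 12 + 16
= 57

57


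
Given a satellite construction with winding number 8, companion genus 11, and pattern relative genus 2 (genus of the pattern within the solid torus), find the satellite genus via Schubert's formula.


Schubert: g(satellite) = g_rel(pattern) + |winding| * g(companion),
where g_rel(pattern) is the genus of the pattern relative to the solid torus.
= 2 + 8 * 11
= 2 + 88 = 90

90


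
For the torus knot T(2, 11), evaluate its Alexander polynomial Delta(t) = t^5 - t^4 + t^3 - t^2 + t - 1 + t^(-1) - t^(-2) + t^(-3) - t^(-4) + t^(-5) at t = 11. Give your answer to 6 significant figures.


Substituting t = 11 into Delta(t) = t^5 - t^4 + t^3 - t^2 + t - 1 + t^(-1) - t^(-2) + t^(-3) - t^(-4) + t^(-5):
Term values: (161051) + (-14641) + (1331) + (-121) + (11) + (-1) + (0.0909091) + (-0.00826446) + (0.000751315) + (-6.83013e-05) + (6.20921e-06)
Sum = 147630.0833
Rounded to 6 significant figures: 147630

147630


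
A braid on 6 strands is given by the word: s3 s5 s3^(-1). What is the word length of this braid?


The word length counts the number of generators (including inverses).
Listing each generator: s3, s5, s3^(-1)
There are 3 generators in this braid word.

3


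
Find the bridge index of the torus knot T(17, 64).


The bridge number of T(p,q) is min(p,q).
min(17, 64) = 17

17


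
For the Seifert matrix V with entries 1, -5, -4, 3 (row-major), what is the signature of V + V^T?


Step 1: V + V^T = [[2, -9], [-9, 6]]
Step 2: trace = 8, det = -69
Step 3: Discriminant = 8^2 - 4*(-69) = 340
Step 4: Eigenvalues: 13.2195, -5.21954
Step 5: Signature = (# positive eigenvalues) - (# negative eigenvalues) = 0

0


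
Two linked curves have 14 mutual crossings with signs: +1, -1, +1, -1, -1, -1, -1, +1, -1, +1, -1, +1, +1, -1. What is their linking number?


Step 1: Count positive crossings: 6
Step 2: Count negative crossings: 8
Step 3: Sum of signs = 6 - 8 = -2
Step 4: Linking number = sum/2 = -2/2 = -1

-1


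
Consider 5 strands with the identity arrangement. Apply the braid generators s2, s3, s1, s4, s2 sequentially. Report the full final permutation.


Starting with identity [1, 2, 3, 4, 5].
Apply generators in sequence:
  After s2: [1, 3, 2, 4, 5]
  After s3: [1, 3, 4, 2, 5]
  After s1: [3, 1, 4, 2, 5]
  After s4: [3, 1, 4, 5, 2]
  After s2: [3, 4, 1, 5, 2]
Final permutation: [3, 4, 1, 5, 2]

[3, 4, 1, 5, 2]


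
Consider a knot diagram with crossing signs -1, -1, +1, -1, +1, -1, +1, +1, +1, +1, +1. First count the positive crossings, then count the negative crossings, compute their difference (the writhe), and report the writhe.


Step 1: Count positive crossings (+1).
Positive crossings: 7
Step 2: Count negative crossings (-1).
Negative crossings: 4
Step 3: Writhe = (positive) - (negative)
w = 7 - 4 = 3
Step 4: |w| = 3, and w is positive

3


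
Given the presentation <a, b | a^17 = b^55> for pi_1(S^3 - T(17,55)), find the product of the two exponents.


The relation is a^17 = b^55.
Product of exponents = 17 * 55
= 935

935


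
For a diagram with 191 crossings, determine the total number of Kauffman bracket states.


Each crossing contributes 2 choices (A-smoothing or B-smoothing).
Total states = 2^191 = 3138550867693340381917894711603833208051177722232017256448

3138550867693340381917894711603833208051177722232017256448


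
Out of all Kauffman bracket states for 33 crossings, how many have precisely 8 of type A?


We choose which 8 of 33 crossings get A-smoothings.
C(33, 8) = 33! / (8! * 25!)
= 13884156

13884156


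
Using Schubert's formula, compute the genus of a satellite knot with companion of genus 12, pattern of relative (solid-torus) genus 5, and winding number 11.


Schubert: g(satellite) = g_rel(pattern) + |winding| * g(companion),
where g_rel(pattern) is the genus of the pattern relative to the solid torus.
= 5 + 11 * 12
= 5 + 132 = 137

137


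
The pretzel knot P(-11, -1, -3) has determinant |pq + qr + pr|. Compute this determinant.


Step 1: Compute pq + qr + pr.
pq = (-11)*(-1) = 11
qr = (-1)*(-3) = 3
pr = (-11)*(-3) = 33
pq + qr + pr = 11 + 3 + 33 = 47
Step 2: Take absolute value.
det(P(-11,-1,-3)) = |47| = 47

47


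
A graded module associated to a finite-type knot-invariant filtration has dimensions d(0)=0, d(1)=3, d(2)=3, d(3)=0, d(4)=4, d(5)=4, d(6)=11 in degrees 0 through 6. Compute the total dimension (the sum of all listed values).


Total dimension = d(0) + d(1) + ... + d(6)
= 0 + 3 + 3 + 0 + 4 + 4 + 11
= 25

25


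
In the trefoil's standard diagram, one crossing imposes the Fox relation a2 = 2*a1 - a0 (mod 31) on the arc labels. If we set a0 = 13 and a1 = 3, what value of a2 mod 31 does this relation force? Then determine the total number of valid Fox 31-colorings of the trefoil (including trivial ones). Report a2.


Step 1: Apply the given crossing relation 2*a1 - a0 - a2 = 0 (mod 31).
  a2 = 2*a1 - a0 mod 31
  a2 = 2*3 - 13 mod 31
  a2 = 6 - 13 mod 31
  a2 = -7 mod 31 = 24
Step 2: The trefoil has determinant 3.
  Number of Fox p-colorings (p prime) is p^2 if p = 3, else p.
  Since 31 does not divide 3, only trivial (constant) colorings exist.
  (So the trial a0 = 13, a1 = 3 with a0 != a1 does NOT extend to a valid coloring of the whole trefoil: the other two crossing relations require 3*(a1 - a0) = 0 (mod 31), which fails.)
  Total colorings = 31
Step 3: a2 = 24, total Fox 31-colorings = 31

24


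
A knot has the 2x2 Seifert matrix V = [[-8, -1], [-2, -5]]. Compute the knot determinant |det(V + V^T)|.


Step 1: Form V + V^T where V = [[-8, -1], [-2, -5]]
  V^T = [[-8, -2], [-1, -5]]
  V + V^T = [[-16, -3], [-3, -10]]
Step 2: det(V + V^T) = (-16)*(-10) - (-3)*(-3)
  = 160 - 9 = 151
Step 3: Knot determinant = |det(V + V^T)| = |151| = 151

151


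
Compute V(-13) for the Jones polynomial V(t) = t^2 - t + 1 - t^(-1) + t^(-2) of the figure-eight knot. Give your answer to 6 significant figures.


Substituting t = -13 into V(t) = t^2 - t + 1 - t^(-1) + t^(-2):
  (+)t^(2) = 169
  (-)t^(1) = 13
  (+)t^(0) = 1
  (-)t^(-1) = 0.0769231
  (+)t^(-2) = 0.00591716
Sum = (169) + (13) + (1) + (0.0769231) + (0.00591716)
= 183.0828402
Rounded to 6 significant figures: 183.083

183.083


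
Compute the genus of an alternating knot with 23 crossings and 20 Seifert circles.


For alternating knots, g = (c - s + 1)/2.
= (23 - 20 + 1)/2
= 4/2 = 2

2


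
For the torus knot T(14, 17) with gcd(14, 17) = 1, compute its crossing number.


For a torus knot T(p, q) with gcd(p,q)=1,
the crossing number is min(p*(q-1), q*(p-1)).
p*(q-1) = 14*16 = 224
q*(p-1) = 17*13 = 221
min(224, 221) = 221

221


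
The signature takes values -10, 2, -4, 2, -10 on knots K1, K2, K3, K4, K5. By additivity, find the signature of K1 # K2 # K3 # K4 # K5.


The signature is additive under connected sum.
signature(K1 # K2 # K3 # K4 # K5) = (-10) + (2) + (-4) + (2) + (-10)
= -20

-20


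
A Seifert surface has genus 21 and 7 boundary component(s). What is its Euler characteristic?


chi = 2 - 2g - b
= 2 - 2*21 - 7
= 2 - 42 - 7 = -47

-47


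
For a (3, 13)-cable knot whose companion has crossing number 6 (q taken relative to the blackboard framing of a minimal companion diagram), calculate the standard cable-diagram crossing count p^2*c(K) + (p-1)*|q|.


Step 1: Each of the c(K) crossings of the companion diagram becomes p*p = p^2 crossings among the p parallel strands, and each of the |q| twists s_1 s_2 ... s_(p-1) adds (p-1) crossings.
  Crossings = p^2 * c(K) + (p-1)*|q|
Step 2: = 3^2 * 6 + (3-1)*13
Step 3: = 9*6 + 2*13
Step 4: = 54 + 26 = 80

80


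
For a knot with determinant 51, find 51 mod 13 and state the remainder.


Step 1: A knot is p-colorable if and only if p divides its determinant.
Step 2: Compute 51 mod 13.
51 = 3 * 13 + 12
Step 3: 51 mod 13 = 12
Step 4: The knot is 13-colorable: no

12


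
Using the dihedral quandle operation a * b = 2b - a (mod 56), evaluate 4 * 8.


4 * 8 = 2*8 - 4 mod 56
= 16 - 4 mod 56
= 12 mod 56 = 12

12


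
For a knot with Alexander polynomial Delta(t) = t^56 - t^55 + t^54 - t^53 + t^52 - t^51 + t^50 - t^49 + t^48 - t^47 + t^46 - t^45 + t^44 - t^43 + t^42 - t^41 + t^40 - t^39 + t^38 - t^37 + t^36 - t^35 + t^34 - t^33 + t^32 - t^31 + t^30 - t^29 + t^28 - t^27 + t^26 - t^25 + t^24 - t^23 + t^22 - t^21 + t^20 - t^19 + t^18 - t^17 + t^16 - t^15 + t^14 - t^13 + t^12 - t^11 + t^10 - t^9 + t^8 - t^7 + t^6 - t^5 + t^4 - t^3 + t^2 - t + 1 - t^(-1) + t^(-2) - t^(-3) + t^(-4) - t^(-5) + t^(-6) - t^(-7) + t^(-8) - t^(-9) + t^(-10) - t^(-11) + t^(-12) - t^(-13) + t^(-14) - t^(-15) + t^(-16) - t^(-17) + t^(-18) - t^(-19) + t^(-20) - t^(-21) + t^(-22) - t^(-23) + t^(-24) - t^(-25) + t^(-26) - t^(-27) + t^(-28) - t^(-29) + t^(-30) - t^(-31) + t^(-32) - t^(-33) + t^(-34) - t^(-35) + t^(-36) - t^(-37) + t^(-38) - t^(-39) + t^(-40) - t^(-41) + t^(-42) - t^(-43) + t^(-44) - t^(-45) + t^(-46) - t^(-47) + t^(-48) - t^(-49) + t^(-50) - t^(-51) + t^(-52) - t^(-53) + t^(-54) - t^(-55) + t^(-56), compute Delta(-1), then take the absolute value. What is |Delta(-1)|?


Step 1: The polynomial has 113 terms with alternating signs, exponents from 56 down to -56.
Step 2: Substitute t = -1. The i-th term has coefficient (-1)^i and exponent (m-i),
  so its value is (-1)^i * (-1)^(m-i) = (-1)^m = 1 for every i.
Step 3: All 113 terms equal 1, so Delta(-1) = 113 * (1) = 113
Step 4: |Delta(-1)| = 113

113


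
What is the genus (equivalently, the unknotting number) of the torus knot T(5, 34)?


For a torus knot T(p,q), both the unknotting number and genus equal (p-1)(q-1)/2.
= (5-1)(34-1)/2
= 4*33/2
= 132/2 = 66

66


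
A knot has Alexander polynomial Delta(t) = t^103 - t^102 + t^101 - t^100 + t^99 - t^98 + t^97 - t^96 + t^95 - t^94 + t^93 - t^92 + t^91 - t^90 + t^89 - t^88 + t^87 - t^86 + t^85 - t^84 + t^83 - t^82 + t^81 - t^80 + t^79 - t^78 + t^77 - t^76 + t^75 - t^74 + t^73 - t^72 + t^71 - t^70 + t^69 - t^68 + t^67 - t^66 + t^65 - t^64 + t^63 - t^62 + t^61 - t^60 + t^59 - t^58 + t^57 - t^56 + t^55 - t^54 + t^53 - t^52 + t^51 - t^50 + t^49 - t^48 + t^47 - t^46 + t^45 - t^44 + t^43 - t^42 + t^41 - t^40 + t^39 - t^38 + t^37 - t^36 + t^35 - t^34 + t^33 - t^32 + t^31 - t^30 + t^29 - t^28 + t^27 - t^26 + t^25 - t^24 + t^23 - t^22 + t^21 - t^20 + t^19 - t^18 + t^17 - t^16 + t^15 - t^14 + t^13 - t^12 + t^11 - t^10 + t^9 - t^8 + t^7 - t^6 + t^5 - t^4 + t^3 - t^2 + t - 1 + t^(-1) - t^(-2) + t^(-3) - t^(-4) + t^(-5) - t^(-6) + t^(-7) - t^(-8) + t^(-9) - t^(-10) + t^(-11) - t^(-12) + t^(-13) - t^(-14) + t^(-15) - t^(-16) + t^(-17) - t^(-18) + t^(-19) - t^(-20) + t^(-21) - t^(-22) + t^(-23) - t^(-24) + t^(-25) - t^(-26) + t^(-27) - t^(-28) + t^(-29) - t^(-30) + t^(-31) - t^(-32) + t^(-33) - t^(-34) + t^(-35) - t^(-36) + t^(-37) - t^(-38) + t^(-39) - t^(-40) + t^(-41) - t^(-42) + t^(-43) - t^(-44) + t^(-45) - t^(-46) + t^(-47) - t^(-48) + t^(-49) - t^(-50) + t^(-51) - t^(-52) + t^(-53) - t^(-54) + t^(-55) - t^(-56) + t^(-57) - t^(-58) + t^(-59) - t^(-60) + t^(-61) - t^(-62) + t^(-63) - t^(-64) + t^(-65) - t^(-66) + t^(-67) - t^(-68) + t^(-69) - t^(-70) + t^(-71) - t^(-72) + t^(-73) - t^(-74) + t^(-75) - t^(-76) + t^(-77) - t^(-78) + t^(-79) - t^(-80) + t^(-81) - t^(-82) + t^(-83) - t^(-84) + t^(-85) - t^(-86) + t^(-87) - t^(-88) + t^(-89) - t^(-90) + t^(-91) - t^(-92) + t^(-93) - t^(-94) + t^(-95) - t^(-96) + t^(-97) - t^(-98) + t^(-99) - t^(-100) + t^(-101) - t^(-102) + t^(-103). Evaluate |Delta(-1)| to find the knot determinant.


Step 1: The polynomial has 207 terms with alternating signs, exponents from 103 down to -103.
Step 2: Substitute t = -1. The i-th term has coefficient (-1)^i and exponent (m-i),
  so its value is (-1)^i * (-1)^(m-i) = (-1)^m = -1 for every i.
Step 3: All 207 terms equal -1, so Delta(-1) = 207 * (-1) = -207
Step 4: |Delta(-1)| = 207

207


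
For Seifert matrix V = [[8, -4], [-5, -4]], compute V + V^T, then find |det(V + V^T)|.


Step 1: Form V + V^T where V = [[8, -4], [-5, -4]]
  V^T = [[8, -5], [-4, -4]]
  V + V^T = [[16, -9], [-9, -8]]
Step 2: det(V + V^T) = 16*(-8) - (-9)*(-9)
  = -128 - 81 = -209
Step 3: Knot determinant = |det(V + V^T)| = |-209| = 209

209


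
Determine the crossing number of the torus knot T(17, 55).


For a torus knot T(p, q) with gcd(p,q)=1,
the crossing number is min(p*(q-1), q*(p-1)).
p*(q-1) = 17*54 = 918
q*(p-1) = 55*16 = 880
min(918, 880) = 880

880


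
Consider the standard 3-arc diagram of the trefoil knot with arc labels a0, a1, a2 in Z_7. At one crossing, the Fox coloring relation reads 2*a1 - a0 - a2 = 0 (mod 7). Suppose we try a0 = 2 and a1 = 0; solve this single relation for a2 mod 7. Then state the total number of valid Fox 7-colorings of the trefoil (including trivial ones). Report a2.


Step 1: Apply the given crossing relation 2*a1 - a0 - a2 = 0 (mod 7).
  a2 = 2*a1 - a0 mod 7
  a2 = 2*0 - 2 mod 7
  a2 = 0 - 2 mod 7
  a2 = -2 mod 7 = 5
Step 2: The trefoil has determinant 3.
  Number of Fox p-colorings (p prime) is p^2 if p = 3, else p.
  Since 7 does not divide 3, only trivial (constant) colorings exist.
  (So the trial a0 = 2, a1 = 0 with a0 != a1 does NOT extend to a valid coloring of the whole trefoil: the other two crossing relations require 3*(a1 - a0) = 0 (mod 7), which fails.)
  Total colorings = 7
Step 3: a2 = 5, total Fox 7-colorings = 7

5


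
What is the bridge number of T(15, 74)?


The bridge number of T(p,q) is min(p,q).
min(15, 74) = 15

15


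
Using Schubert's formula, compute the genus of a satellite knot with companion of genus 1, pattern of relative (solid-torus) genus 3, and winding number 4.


Schubert: g(satellite) = g_rel(pattern) + |winding| * g(companion),
where g_rel(pattern) is the genus of the pattern relative to the solid torus.
= 3 + 4 * 1
= 3 + 4 = 7

7


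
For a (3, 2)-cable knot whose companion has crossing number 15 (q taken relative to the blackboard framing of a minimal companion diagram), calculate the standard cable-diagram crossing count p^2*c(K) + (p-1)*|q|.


Step 1: Each of the c(K) crossings of the companion diagram becomes p*p = p^2 crossings among the p parallel strands, and each of the |q| twists s_1 s_2 ... s_(p-1) adds (p-1) crossings.
  Crossings = p^2 * c(K) + (p-1)*|q|
Step 2: = 3^2 * 15 + (3-1)*2
Step 3: = 9*15 + 2*2
Step 4: = 135 + 4 = 139

139


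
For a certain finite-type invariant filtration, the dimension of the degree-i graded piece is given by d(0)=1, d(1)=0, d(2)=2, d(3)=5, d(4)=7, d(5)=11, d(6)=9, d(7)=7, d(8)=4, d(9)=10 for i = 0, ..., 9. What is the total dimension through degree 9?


Total dimension = d(0) + d(1) + ... + d(9)
= 1 + 0 + 2 + 5 + 7 + 11 + 9 + 7 + 4 + 10
= 56

56


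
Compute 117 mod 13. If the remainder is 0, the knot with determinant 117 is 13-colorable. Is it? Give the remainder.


Step 1: A knot is p-colorable if and only if p divides its determinant.
Step 2: Compute 117 mod 13.
117 = 9 * 13 + 0
Step 3: 117 mod 13 = 0
Step 4: The knot is 13-colorable: yes

0


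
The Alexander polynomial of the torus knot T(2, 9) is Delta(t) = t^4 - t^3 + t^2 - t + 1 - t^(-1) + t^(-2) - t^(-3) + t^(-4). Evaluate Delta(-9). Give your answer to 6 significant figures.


Substituting t = -9 into Delta(t) = t^4 - t^3 + t^2 - t + 1 - t^(-1) + t^(-2) - t^(-3) + t^(-4):
Term values: (6561) + (729) + (81) + (9) + (1) + (0.111111) + (0.0123457) + (0.00137174) + (0.000152416)
Sum = 7381.124981
Rounded to 6 significant figures: 7381.12

7381.12


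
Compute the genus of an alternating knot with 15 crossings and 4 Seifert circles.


For alternating knots, g = (c - s + 1)/2.
= (15 - 4 + 1)/2
= 12/2 = 6

6


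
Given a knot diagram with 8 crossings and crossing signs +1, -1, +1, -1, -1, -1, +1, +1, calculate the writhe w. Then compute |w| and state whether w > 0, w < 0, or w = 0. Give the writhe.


Step 1: Count positive crossings (+1).
Positive crossings: 4
Step 2: Count negative crossings (-1).
Negative crossings: 4
Step 3: Writhe = (positive) - (negative)
w = 4 - 4 = 0
Step 4: |w| = 0, and w is zero

0


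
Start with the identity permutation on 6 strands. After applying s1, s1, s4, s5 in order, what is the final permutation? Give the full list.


Starting with identity [1, 2, 3, 4, 5, 6].
Apply generators in sequence:
  After s1: [2, 1, 3, 4, 5, 6]
  After s1: [1, 2, 3, 4, 5, 6]
  After s4: [1, 2, 3, 5, 4, 6]
  After s5: [1, 2, 3, 5, 6, 4]
Final permutation: [1, 2, 3, 5, 6, 4]

[1, 2, 3, 5, 6, 4]


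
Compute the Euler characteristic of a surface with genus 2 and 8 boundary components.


chi = 2 - 2g - b
= 2 - 2*2 - 8
= 2 - 4 - 8 = -10

-10


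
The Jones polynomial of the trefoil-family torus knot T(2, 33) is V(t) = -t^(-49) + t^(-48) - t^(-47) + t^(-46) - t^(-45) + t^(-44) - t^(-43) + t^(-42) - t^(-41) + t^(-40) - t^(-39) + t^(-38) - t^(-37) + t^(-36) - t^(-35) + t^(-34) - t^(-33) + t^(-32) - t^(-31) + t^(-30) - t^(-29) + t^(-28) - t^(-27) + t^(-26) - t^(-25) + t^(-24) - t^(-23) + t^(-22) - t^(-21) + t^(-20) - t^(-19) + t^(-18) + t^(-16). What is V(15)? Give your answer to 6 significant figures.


Substituting t = 15 into V(t) = -t^(-49) + t^(-48) - t^(-47) + t^(-46) - t^(-45) + t^(-44) - t^(-43) + t^(-42) - t^(-41) + t^(-40) - t^(-39) + t^(-38) - t^(-37) + t^(-36) - t^(-35) + t^(-34) - t^(-33) + t^(-32) - t^(-31) + t^(-30) - t^(-29) + t^(-28) - t^(-27) + t^(-26) - t^(-25) + t^(-24) - t^(-23) + t^(-22) - t^(-21) + t^(-20) - t^(-19) + t^(-18) + t^(-16):
  (-)t^(-49) = -2.35249e-58
  (+)t^(-48) = 3.52874e-57
  (-)t^(-47) = -5.29311e-56
  (+)t^(-46) = 7.93966e-55
  (-)t^(-45) = -1.19095e-53
  (+)t^(-44) = 1.78642e-52
  (-)t^(-43) = -2.67964e-51
  (+)t^(-42) = 4.01945e-50
  (-)t^(-41) = -6.02918e-49
  (+)t^(-40) = 9.04377e-48
  (-)t^(-39) = -1.35657e-46
  (+)t^(-38) = 2.03485e-45
  (-)t^(-37) = -3.05227e-44
  (+)t^(-36) = 4.57841e-43
  (-)t^(-35) = -6.86761e-42
  (+)t^(-34) = 1.03014e-40
  (-)t^(-33) = -1.54521e-39
  (+)t^(-32) = 2.31782e-38
  (-)t^(-31) = -3.47673e-37
  (+)t^(-30) = 5.2151e-36
  (-)t^(-29) = -7.82264e-35
  (+)t^(-28) = 1.1734e-33
  (-)t^(-27) = -1.76009e-32
  (+)t^(-26) = 2.64014e-31
  (-)t^(-25) = -3.96021e-30
  (+)t^(-24) = 5.94032e-29
  (-)t^(-23) = -8.91048e-28
  (+)t^(-22) = 1.33657e-26
  (-)t^(-21) = -2.00486e-25
  (+)t^(-20) = 3.00729e-24
  (-)t^(-19) = -4.51093e-23
  (+)t^(-18) = 6.76639e-22
  (+)t^(-16) = 1.52244e-19
Sum = (-2.35249e-58) + (3.52874e-57) + (-5.29311e-56) + (7.93966e-55) + (-1.19095e-53) + (1.78642e-52) + (-2.67964e-51) + (4.01945e-50) + (-6.02918e-49) + (9.04377e-48) + (-1.35657e-46) + (2.03485e-45) + (-3.05227e-44) + (4.57841e-43) + (-6.86761e-42) + (1.03014e-40) + (-1.54521e-39) + (2.31782e-38) + (-3.47673e-37) + (5.2151e-36) + (-7.82264e-35) + (1.1734e-33) + (-1.76009e-32) + (2.64014e-31) + (-3.96021e-30) + (5.94032e-29) + (-8.91048e-28) + (1.33657e-26) + (-2.00486e-25) + (3.00729e-24) + (-4.51093e-23) + (6.76639e-22) + (1.52244e-19)
= 1.528782336e-19
Rounded to 6 significant figures: 1.52878e-19

1.52878e-19
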